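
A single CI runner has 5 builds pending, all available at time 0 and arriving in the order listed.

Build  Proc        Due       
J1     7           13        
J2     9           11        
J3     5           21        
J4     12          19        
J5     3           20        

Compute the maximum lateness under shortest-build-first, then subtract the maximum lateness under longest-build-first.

SPT (increasing processing time): J5 J3 J1 J2 J4.
J5: 0→3, due 20, lateness -17
J3: 3→8, due 21, lateness -13
J1: 8→15, due 13, lateness 2
J2: 15→24, due 11, lateness 13
J4: 24→36, due 19, lateness 17
Maximum = 17.
LPT (decreasing processing time): J4 J2 J1 J3 J5.
J4: 0→12, due 19, lateness -7
J2: 12→21, due 11, lateness 10
J1: 21→28, due 13, lateness 15
J3: 28→33, due 21, lateness 12
J5: 33→36, due 20, lateness 16
Maximum = 16.
Difference = 17 − 16 = 1.

1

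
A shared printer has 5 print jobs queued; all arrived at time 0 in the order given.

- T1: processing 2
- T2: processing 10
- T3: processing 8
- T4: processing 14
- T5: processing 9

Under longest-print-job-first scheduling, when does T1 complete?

LPT (decreasing processing time): T4 T2 T5 T3 T1.
T4: 0→14
T2: 14→24
T5: 24→33
T3: 33→41
T1: 41→43

43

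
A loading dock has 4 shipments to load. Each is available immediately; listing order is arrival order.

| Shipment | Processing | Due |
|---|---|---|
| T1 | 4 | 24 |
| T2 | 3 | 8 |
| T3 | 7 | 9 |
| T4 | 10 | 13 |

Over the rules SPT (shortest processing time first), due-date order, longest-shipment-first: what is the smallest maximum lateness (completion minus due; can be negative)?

7

SPT (increasing processing time): T2 T1 T3 T4.
T2: 0→3, due 8, lateness -5
T1: 3→7, due 24, lateness -17
T3: 7→14, due 9, lateness 5
T4: 14→24, due 13, lateness 11
Maximum = 11.
EDD (increasing due date): T2 T3 T4 T1.
T2: 0→3, due 8, lateness -5
T3: 3→10, due 9, lateness 1
T4: 10→20, due 13, lateness 7
T1: 20→24, due 24, lateness 0
Maximum = 7.
LPT (decreasing processing time): T4 T3 T1 T2.
T4: 0→10, due 13, lateness -3
T3: 10→17, due 9, lateness 8
T1: 17→21, due 24, lateness -3
T2: 21→24, due 8, lateness 16
Maximum = 16.
SPT 11, EDD 7, LPT 16 → minimum 7.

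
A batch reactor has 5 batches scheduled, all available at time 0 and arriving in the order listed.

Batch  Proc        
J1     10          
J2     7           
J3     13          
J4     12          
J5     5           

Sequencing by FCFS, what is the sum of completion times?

FIFO (arrival order): J1 J2 J3 J4 J5.
J1: 0→10
J2: 10→17
J3: 17→30
J4: 30→42
J5: 42→47
Sum = 10+17+30+42+47 = 146.

146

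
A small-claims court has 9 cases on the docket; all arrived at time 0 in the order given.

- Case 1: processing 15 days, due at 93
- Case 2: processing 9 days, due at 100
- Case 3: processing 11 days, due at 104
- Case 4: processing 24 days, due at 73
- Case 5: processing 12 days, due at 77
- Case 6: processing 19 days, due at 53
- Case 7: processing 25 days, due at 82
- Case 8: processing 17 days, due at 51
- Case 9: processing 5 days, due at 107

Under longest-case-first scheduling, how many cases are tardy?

LPT (decreasing processing time): Case 7 Case 4 Case 6 Case 8 Case 1 Case 5 Case 3 Case 2 Case 9.
Case 7: 0→25, due 82, tardiness 0
Case 4: 25→49, due 73, tardiness 0
Case 6: 49→68, due 53, tardiness 15
Case 8: 68→85, due 51, tardiness 34
Case 1: 85→100, due 93, tardiness 7
Case 5: 100→112, due 77, tardiness 35
Case 3: 112→123, due 104, tardiness 19
Case 2: 123→132, due 100, tardiness 32
Case 9: 132→137, due 107, tardiness 30
Late cases: 7.

7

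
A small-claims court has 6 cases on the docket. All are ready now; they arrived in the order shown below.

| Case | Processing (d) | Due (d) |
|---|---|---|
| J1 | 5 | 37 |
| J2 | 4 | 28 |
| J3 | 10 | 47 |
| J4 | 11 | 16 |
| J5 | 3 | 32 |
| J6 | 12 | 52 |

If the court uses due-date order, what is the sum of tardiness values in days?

0

EDD (increasing due date): J4 J2 J5 J1 J3 J6.
J4: 0→11, due 16, tardiness 0
J2: 11→15, due 28, tardiness 0
J5: 15→18, due 32, tardiness 0
J1: 18→23, due 37, tardiness 0
J3: 23→33, due 47, tardiness 0
J6: 33→45, due 52, tardiness 0
Sum = 0+0+0+0+0+0 = 0.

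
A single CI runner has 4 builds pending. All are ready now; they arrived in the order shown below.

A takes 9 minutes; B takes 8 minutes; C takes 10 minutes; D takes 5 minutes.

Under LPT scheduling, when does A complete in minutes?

LPT (decreasing processing time): C A B D.
C: 0→10
A: 10→19

19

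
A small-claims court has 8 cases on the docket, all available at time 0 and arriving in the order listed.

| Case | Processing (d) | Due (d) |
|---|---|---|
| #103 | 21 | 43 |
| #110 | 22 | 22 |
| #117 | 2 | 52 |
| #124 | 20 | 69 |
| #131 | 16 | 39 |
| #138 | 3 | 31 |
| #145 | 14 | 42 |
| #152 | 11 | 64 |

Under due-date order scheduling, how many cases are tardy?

EDD (increasing due date): #110 #138 #131 #145 #103 #117 #152 #124.
#110: 0→22, due 22, tardiness 0
#138: 22→25, due 31, tardiness 0
#131: 25→41, due 39, tardiness 2
#145: 41→55, due 42, tardiness 13
#103: 55→76, due 43, tardiness 33
#117: 76→78, due 52, tardiness 26
#152: 78→89, due 64, tardiness 25
#124: 89→109, due 69, tardiness 40
Late cases: 6.

6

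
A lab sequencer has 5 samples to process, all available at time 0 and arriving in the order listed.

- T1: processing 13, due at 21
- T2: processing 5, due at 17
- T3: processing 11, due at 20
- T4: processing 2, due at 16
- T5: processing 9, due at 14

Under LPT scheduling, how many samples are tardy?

4

LPT (decreasing processing time): T1 T3 T5 T2 T4.
T1: 0→13, due 21, tardiness 0
T3: 13→24, due 20, tardiness 4
T5: 24→33, due 14, tardiness 19
T2: 33→38, due 17, tardiness 21
T4: 38→40, due 16, tardiness 24
Late samples: 4.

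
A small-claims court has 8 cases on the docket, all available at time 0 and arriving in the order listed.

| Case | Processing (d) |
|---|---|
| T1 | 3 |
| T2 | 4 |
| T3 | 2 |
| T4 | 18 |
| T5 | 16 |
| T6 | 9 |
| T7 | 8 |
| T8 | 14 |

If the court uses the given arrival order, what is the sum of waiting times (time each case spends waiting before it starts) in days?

201

FIFO (arrival order): T1 T2 T3 T4 T5 T6 T7 T8.
T1: waits 0, runs 0→3
T2: waits 3, runs 3→7
T3: waits 7, runs 7→9
T4: waits 9, runs 9→27
T5: waits 27, runs 27→43
T6: waits 43, runs 43→52
T7: waits 52, runs 52→60
T8: waits 60, runs 60→74
Sum = 0+3+7+9+27+43+52+60 = 201.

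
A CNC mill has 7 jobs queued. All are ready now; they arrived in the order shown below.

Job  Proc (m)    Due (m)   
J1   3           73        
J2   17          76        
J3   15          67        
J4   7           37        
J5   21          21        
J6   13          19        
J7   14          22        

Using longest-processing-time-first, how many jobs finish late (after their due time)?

4

LPT (decreasing processing time): J5 J2 J3 J7 J6 J4 J1.
J5: 0→21, due 21, tardiness 0
J2: 21→38, due 76, tardiness 0
J3: 38→53, due 67, tardiness 0
J7: 53→67, due 22, tardiness 45
J6: 67→80, due 19, tardiness 61
J4: 80→87, due 37, tardiness 50
J1: 87→90, due 73, tardiness 17
Late jobs: 4.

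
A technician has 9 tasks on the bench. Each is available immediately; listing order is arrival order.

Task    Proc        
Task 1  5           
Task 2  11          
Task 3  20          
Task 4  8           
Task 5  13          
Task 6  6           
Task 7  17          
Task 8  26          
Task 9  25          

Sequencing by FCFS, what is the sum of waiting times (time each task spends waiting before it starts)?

407

FIFO (arrival order): Task 1 Task 2 Task 3 Task 4 Task 5 Task 6 Task 7 Task 8 Task 9.
Task 1: waits 0, runs 0→5
Task 2: waits 5, runs 5→16
Task 3: waits 16, runs 16→36
Task 4: waits 36, runs 36→44
Task 5: waits 44, runs 44→57
Task 6: waits 57, runs 57→63
Task 7: waits 63, runs 63→80
Task 8: waits 80, runs 80→106
Task 9: waits 106, runs 106→131
Sum = 0+5+16+36+44+57+63+80+106 = 407.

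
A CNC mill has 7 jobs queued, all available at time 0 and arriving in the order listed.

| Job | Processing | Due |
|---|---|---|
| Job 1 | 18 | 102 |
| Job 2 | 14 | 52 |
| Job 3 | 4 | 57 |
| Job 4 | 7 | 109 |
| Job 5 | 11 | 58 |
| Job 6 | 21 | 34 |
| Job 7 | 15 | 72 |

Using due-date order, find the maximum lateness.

EDD (increasing due date): Job 6 Job 2 Job 3 Job 5 Job 7 Job 1 Job 4.
Job 6: 0→21, due 34, lateness -13
Job 2: 21→35, due 52, lateness -17
Job 3: 35→39, due 57, lateness -18
Job 5: 39→50, due 58, lateness -8
Job 7: 50→65, due 72, lateness -7
Job 1: 65→83, due 102, lateness -19
Job 4: 83→90, due 109, lateness -19
Maximum = -7.

-7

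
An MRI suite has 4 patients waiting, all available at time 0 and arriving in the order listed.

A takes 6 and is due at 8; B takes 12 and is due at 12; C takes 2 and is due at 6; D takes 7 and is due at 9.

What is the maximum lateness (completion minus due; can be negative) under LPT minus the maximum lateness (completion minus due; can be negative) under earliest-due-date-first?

6

LPT (decreasing processing time): B D A C.
B: 0→12, due 12, lateness 0
D: 12→19, due 9, lateness 10
A: 19→25, due 8, lateness 17
C: 25→27, due 6, lateness 21
Maximum = 21.
EDD (increasing due date): C A D B.
C: 0→2, due 6, lateness -4
A: 2→8, due 8, lateness 0
D: 8→15, due 9, lateness 6
B: 15→27, due 12, lateness 15
Maximum = 15.
Difference = 21 − 15 = 6.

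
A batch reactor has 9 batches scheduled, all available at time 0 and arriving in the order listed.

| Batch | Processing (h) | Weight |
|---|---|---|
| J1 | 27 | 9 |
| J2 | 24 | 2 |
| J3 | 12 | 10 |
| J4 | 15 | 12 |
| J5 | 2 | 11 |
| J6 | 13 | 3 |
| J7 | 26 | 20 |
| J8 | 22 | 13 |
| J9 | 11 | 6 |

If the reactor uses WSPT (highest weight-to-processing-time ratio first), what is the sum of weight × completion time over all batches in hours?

WSPT (decreasing weight/processing-time ratio): J5 J3 J4 J7 J8 J9 J1 J6 J2.
J5: finishes 2, weight 11, w·C = 22
J3: finishes 14, weight 10, w·C = 140
J4: finishes 29, weight 12, w·C = 348
J7: finishes 55, weight 20, w·C = 1100
J8: finishes 77, weight 13, w·C = 1001
J9: finishes 88, weight 6, w·C = 528
J1: finishes 115, weight 9, w·C = 1035
J6: finishes 128, weight 3, w·C = 384
J2: finishes 152, weight 2, w·C = 304
Sum = 22+140+348+1100+1001+528+1035+384+304 = 4862.

4862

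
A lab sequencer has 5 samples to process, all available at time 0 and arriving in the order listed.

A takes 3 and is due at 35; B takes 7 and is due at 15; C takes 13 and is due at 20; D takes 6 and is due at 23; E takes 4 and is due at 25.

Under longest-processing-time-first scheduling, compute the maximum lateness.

5

LPT (decreasing processing time): C B D E A.
C: 0→13, due 20, lateness -7
B: 13→20, due 15, lateness 5
D: 20→26, due 23, lateness 3
E: 26→30, due 25, lateness 5
A: 30→33, due 35, lateness -2
Maximum = 5.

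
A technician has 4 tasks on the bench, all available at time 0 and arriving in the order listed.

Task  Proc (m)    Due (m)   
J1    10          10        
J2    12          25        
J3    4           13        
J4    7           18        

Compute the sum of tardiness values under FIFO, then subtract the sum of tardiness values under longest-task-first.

FIFO (arrival order): J1 J2 J3 J4.
J1: 0→10, due 10, tardiness 0
J2: 10→22, due 25, tardiness 0
J3: 22→26, due 13, tardiness 13
J4: 26→33, due 18, tardiness 15
Sum = 0+0+13+15 = 28.
LPT (decreasing processing time): J2 J1 J4 J3.
J2: 0→12, due 25, tardiness 0
J1: 12→22, due 10, tardiness 12
J4: 22→29, due 18, tardiness 11
J3: 29→33, due 13, tardiness 20
Sum = 0+12+11+20 = 43.
Difference = 28 − 43 = -15.

-15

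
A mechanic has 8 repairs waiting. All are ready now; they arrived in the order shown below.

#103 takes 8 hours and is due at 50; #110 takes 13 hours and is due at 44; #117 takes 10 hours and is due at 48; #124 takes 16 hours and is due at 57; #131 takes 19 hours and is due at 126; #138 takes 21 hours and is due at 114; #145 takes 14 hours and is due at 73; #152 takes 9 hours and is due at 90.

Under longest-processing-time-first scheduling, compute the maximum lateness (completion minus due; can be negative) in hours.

LPT (decreasing processing time): #138 #131 #124 #145 #110 #117 #152 #103.
#138: 0→21, due 114, lateness -93
#131: 21→40, due 126, lateness -86
#124: 40→56, due 57, lateness -1
#145: 56→70, due 73, lateness -3
#110: 70→83, due 44, lateness 39
#117: 83→93, due 48, lateness 45
#152: 93→102, due 90, lateness 12
#103: 102→110, due 50, lateness 60
Maximum = 60.

60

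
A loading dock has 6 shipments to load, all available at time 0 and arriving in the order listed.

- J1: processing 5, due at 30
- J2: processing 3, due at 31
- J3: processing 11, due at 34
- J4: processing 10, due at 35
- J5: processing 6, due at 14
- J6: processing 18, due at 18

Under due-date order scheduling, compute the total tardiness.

EDD (increasing due date): J5 J6 J1 J2 J3 J4.
J5: 0→6, due 14, tardiness 0
J6: 6→24, due 18, tardiness 6
J1: 24→29, due 30, tardiness 0
J2: 29→32, due 31, tardiness 1
J3: 32→43, due 34, tardiness 9
J4: 43→53, due 35, tardiness 18
Sum = 0+6+0+1+9+18 = 34.

34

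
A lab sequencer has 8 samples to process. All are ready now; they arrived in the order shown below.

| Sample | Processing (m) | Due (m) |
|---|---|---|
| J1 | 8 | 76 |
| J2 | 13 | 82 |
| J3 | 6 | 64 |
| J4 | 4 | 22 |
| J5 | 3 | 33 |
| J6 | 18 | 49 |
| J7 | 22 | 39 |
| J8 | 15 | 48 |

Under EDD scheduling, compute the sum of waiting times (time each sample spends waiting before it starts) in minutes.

EDD (increasing due date): J4 J5 J7 J8 J6 J3 J1 J2.
J4: waits 0, runs 0→4
J5: waits 4, runs 4→7
J7: waits 7, runs 7→29
J8: waits 29, runs 29→44
J6: waits 44, runs 44→62
J3: waits 62, runs 62→68
J1: waits 68, runs 68→76
J2: waits 76, runs 76→89
Sum = 0+4+7+29+44+62+68+76 = 290.

290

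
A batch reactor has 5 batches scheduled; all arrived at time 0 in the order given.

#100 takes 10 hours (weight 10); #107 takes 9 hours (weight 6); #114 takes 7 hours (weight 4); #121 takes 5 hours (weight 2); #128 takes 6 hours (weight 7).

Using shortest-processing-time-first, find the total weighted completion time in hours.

SPT (increasing processing time): #121 #128 #114 #107 #100.
#121: finishes 5, weight 2, w·C = 10
#128: finishes 11, weight 7, w·C = 77
#114: finishes 18, weight 4, w·C = 72
#107: finishes 27, weight 6, w·C = 162
#100: finishes 37, weight 10, w·C = 370
Sum = 10+77+72+162+370 = 691.

691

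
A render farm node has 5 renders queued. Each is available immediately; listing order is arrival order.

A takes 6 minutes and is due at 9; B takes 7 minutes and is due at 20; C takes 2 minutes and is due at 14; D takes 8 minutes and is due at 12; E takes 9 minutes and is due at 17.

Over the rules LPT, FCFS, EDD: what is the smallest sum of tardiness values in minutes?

24

LPT (decreasing processing time): E D B A C.
E: 0→9, due 17, tardiness 0
D: 9→17, due 12, tardiness 5
B: 17→24, due 20, tardiness 4
A: 24→30, due 9, tardiness 21
C: 30→32, due 14, tardiness 18
Sum = 0+5+4+21+18 = 48.
FIFO (arrival order): A B C D E.
A: 0→6, due 9, tardiness 0
B: 6→13, due 20, tardiness 0
C: 13→15, due 14, tardiness 1
D: 15→23, due 12, tardiness 11
E: 23→32, due 17, tardiness 15
Sum = 0+0+1+11+15 = 27.
EDD (increasing due date): A D C E B.
A: 0→6, due 9, tardiness 0
D: 6→14, due 12, tardiness 2
C: 14→16, due 14, tardiness 2
E: 16→25, due 17, tardiness 8
B: 25→32, due 20, tardiness 12
Sum = 0+2+2+8+12 = 24.
LPT 48, FIFO 27, EDD 24 → minimum 24.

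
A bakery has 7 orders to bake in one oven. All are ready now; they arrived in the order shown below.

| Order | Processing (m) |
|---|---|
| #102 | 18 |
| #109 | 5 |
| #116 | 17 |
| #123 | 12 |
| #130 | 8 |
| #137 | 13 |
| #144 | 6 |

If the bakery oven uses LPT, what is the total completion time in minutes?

LPT (decreasing processing time): #102 #116 #137 #123 #130 #144 #109.
#102: 0→18
#116: 18→35
#137: 35→48
#123: 48→60
#130: 60→68
#144: 68→74
#109: 74→79
Sum = 18+35+48+60+68+74+79 = 382.

382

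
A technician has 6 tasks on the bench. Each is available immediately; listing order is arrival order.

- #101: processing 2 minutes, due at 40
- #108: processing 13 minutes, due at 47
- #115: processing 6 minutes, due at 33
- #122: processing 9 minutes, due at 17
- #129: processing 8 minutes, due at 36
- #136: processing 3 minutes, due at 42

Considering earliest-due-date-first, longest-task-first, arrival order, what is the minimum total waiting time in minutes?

EDD (increasing due date): #122 #115 #129 #101 #136 #108.
#122: waits 0, runs 0→9
#115: waits 9, runs 9→15
#129: waits 15, runs 15→23
#101: waits 23, runs 23→25
#136: waits 25, runs 25→28
#108: waits 28, runs 28→41
Sum = 0+9+15+23+25+28 = 100.
LPT (decreasing processing time): #108 #122 #129 #115 #136 #101.
#108: waits 0, runs 0→13
#122: waits 13, runs 13→22
#129: waits 22, runs 22→30
#115: waits 30, runs 30→36
#136: waits 36, runs 36→39
#101: waits 39, runs 39→41
Sum = 0+13+22+30+36+39 = 140.
FIFO (arrival order): #101 #108 #115 #122 #129 #136.
#101: waits 0, runs 0→2
#108: waits 2, runs 2→15
#115: waits 15, runs 15→21
#122: waits 21, runs 21→30
#129: waits 30, runs 30→38
#136: waits 38, runs 38→41
Sum = 0+2+15+21+30+38 = 106.
EDD 100, LPT 140, FIFO 106 → minimum 100.

100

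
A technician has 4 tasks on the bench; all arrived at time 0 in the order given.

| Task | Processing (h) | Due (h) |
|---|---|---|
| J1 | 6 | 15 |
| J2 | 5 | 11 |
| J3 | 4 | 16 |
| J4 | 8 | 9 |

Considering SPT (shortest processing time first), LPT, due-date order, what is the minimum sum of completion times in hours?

51

SPT (increasing processing time): J3 J2 J1 J4.
J3: 0→4
J2: 4→9
J1: 9→15
J4: 15→23
Sum = 4+9+15+23 = 51.
LPT (decreasing processing time): J4 J1 J2 J3.
J4: 0→8
J1: 8→14
J2: 14→19
J3: 19→23
Sum = 8+14+19+23 = 64.
EDD (increasing due date): J4 J2 J1 J3.
J4: 0→8
J2: 8→13
J1: 13→19
J3: 19→23
Sum = 8+13+19+23 = 63.
SPT 51, LPT 64, EDD 63 → minimum 51.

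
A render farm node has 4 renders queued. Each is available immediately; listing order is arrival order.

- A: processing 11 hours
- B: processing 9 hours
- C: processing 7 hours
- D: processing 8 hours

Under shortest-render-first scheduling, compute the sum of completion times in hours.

SPT (increasing processing time): C D B A.
C: 0→7
D: 7→15
B: 15→24
A: 24→35
Sum = 7+15+24+35 = 81.

81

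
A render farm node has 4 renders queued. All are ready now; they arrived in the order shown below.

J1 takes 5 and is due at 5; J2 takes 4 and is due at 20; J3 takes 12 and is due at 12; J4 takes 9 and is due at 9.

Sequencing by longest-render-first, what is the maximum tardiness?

21

LPT (decreasing processing time): J3 J4 J1 J2.
J3: 0→12, due 12, tardiness 0
J4: 12→21, due 9, tardiness 12
J1: 21→26, due 5, tardiness 21
J2: 26→30, due 20, tardiness 10
Maximum = 21.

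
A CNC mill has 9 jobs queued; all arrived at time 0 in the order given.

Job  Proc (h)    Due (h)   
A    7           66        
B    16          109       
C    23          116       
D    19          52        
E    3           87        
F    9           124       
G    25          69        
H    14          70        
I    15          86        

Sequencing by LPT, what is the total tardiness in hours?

LPT (decreasing processing time): G C D B I H F A E.
G: 0→25, due 69, tardiness 0
C: 25→48, due 116, tardiness 0
D: 48→67, due 52, tardiness 15
B: 67→83, due 109, tardiness 0
I: 83→98, due 86, tardiness 12
H: 98→112, due 70, tardiness 42
F: 112→121, due 124, tardiness 0
A: 121→128, due 66, tardiness 62
E: 128→131, due 87, tardiness 44
Sum = 0+0+15+0+12+42+0+62+44 = 175.

175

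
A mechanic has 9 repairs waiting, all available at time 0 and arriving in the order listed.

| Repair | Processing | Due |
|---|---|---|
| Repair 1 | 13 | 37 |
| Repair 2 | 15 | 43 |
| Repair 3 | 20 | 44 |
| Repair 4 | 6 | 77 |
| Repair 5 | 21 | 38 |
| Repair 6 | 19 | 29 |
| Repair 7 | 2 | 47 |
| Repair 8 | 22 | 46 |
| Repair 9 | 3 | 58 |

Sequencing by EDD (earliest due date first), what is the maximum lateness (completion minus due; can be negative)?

65

EDD (increasing due date): Repair 6 Repair 1 Repair 5 Repair 2 Repair 3 Repair 8 Repair 7 Repair 9 Repair 4.
Repair 6: 0→19, due 29, lateness -10
Repair 1: 19→32, due 37, lateness -5
Repair 5: 32→53, due 38, lateness 15
Repair 2: 53→68, due 43, lateness 25
Repair 3: 68→88, due 44, lateness 44
Repair 8: 88→110, due 46, lateness 64
Repair 7: 110→112, due 47, lateness 65
Repair 9: 112→115, due 58, lateness 57
Repair 4: 115→121, due 77, lateness 44
Maximum = 65.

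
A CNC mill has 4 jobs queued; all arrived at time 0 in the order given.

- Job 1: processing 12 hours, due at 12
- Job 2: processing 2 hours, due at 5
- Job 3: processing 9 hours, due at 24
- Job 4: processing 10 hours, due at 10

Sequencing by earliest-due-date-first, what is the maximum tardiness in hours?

12

EDD (increasing due date): Job 2 Job 4 Job 1 Job 3.
Job 2: 0→2, due 5, tardiness 0
Job 4: 2→12, due 10, tardiness 2
Job 1: 12→24, due 12, tardiness 12
Job 3: 24→33, due 24, tardiness 9
Maximum = 12.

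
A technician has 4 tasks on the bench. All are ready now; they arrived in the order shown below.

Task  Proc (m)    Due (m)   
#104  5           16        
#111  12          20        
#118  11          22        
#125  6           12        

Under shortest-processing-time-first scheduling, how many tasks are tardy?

1

SPT (increasing processing time): #104 #125 #118 #111.
#104: 0→5, due 16, tardiness 0
#125: 5→11, due 12, tardiness 0
#118: 11→22, due 22, tardiness 0
#111: 22→34, due 20, tardiness 14
Late tasks: 1.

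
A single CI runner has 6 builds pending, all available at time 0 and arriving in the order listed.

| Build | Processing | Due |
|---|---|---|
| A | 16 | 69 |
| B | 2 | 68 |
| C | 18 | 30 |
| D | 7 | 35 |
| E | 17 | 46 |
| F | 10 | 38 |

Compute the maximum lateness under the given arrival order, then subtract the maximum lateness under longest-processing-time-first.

FIFO (arrival order): A B C D E F.
A: 0→16, due 69, lateness -53
B: 16→18, due 68, lateness -50
C: 18→36, due 30, lateness 6
D: 36→43, due 35, lateness 8
E: 43→60, due 46, lateness 14
F: 60→70, due 38, lateness 32
Maximum = 32.
LPT (decreasing processing time): C E A F D B.
C: 0→18, due 30, lateness -12
E: 18→35, due 46, lateness -11
A: 35→51, due 69, lateness -18
F: 51→61, due 38, lateness 23
D: 61→68, due 35, lateness 33
B: 68→70, due 68, lateness 2
Maximum = 33.
Difference = 32 − 33 = -1.

-1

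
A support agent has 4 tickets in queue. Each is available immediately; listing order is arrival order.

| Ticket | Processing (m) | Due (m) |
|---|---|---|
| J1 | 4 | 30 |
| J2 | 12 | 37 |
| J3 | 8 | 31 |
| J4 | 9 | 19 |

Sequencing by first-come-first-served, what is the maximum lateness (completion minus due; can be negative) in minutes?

14

FIFO (arrival order): J1 J2 J3 J4.
J1: 0→4, due 30, lateness -26
J2: 4→16, due 37, lateness -21
J3: 16→24, due 31, lateness -7
J4: 24→33, due 19, lateness 14
Maximum = 14.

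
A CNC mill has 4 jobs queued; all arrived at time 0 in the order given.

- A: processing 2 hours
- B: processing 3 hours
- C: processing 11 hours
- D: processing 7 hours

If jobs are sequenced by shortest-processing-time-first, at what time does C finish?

SPT (increasing processing time): A B D C.
A: 0→2
B: 2→5
D: 5→12
C: 12→23

23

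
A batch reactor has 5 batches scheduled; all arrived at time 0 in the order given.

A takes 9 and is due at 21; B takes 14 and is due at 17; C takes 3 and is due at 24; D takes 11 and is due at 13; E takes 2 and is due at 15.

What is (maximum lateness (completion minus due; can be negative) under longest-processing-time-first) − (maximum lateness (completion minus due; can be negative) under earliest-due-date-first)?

LPT (decreasing processing time): B D A C E.
B: 0→14, due 17, lateness -3
D: 14→25, due 13, lateness 12
A: 25→34, due 21, lateness 13
C: 34→37, due 24, lateness 13
E: 37→39, due 15, lateness 24
Maximum = 24.
EDD (increasing due date): D E B A C.
D: 0→11, due 13, lateness -2
E: 11→13, due 15, lateness -2
B: 13→27, due 17, lateness 10
A: 27→36, due 21, lateness 15
C: 36→39, due 24, lateness 15
Maximum = 15.
Difference = 24 − 15 = 9.

9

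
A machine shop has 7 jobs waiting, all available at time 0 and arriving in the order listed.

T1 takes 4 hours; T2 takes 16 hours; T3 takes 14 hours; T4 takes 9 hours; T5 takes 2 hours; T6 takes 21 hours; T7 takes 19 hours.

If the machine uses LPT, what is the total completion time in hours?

LPT (decreasing processing time): T6 T7 T2 T3 T4 T1 T5.
T6: 0→21
T7: 21→40
T2: 40→56
T3: 56→70
T4: 70→79
T1: 79→83
T5: 83→85
Sum = 21+40+56+70+79+83+85 = 434.

434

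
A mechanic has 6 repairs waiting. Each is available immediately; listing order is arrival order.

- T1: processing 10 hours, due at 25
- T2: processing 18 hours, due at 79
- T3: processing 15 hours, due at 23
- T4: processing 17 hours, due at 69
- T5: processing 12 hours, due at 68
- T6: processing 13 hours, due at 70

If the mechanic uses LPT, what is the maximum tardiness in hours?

LPT (decreasing processing time): T2 T4 T3 T6 T5 T1.
T2: 0→18, due 79, tardiness 0
T4: 18→35, due 69, tardiness 0
T3: 35→50, due 23, tardiness 27
T6: 50→63, due 70, tardiness 0
T5: 63→75, due 68, tardiness 7
T1: 75→85, due 25, tardiness 60
Maximum = 60.

60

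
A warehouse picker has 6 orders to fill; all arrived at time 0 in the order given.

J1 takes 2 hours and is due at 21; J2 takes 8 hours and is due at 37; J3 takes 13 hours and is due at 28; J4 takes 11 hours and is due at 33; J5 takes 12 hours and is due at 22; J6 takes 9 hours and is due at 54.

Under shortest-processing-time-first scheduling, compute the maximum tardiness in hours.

27

SPT (increasing processing time): J1 J2 J6 J4 J5 J3.
J1: 0→2, due 21, tardiness 0
J2: 2→10, due 37, tardiness 0
J6: 10→19, due 54, tardiness 0
J4: 19→30, due 33, tardiness 0
J5: 30→42, due 22, tardiness 20
J3: 42→55, due 28, tardiness 27
Maximum = 27.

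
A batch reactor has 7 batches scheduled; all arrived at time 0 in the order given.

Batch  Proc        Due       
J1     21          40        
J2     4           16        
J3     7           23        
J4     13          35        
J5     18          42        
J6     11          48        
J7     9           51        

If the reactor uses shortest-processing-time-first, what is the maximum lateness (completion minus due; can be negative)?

SPT (increasing processing time): J2 J3 J7 J6 J4 J5 J1.
J2: 0→4, due 16, lateness -12
J3: 4→11, due 23, lateness -12
J7: 11→20, due 51, lateness -31
J6: 20→31, due 48, lateness -17
J4: 31→44, due 35, lateness 9
J5: 44→62, due 42, lateness 20
J1: 62→83, due 40, lateness 43
Maximum = 43.

43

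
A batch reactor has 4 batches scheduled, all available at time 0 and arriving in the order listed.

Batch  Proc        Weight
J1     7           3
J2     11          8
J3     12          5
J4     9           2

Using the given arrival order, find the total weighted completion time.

FIFO (arrival order): J1 J2 J3 J4.
J1: finishes 7, weight 3, w·C = 21
J2: finishes 18, weight 8, w·C = 144
J3: finishes 30, weight 5, w·C = 150
J4: finishes 39, weight 2, w·C = 78
Sum = 21+144+150+78 = 393.

393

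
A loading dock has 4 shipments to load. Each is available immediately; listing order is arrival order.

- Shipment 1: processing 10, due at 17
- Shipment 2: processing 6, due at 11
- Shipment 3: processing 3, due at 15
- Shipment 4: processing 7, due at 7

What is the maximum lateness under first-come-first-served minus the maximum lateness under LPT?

FIFO (arrival order): Shipment 1 Shipment 2 Shipment 3 Shipment 4.
Shipment 1: 0→10, due 17, lateness -7
Shipment 2: 10→16, due 11, lateness 5
Shipment 3: 16→19, due 15, lateness 4
Shipment 4: 19→26, due 7, lateness 19
Maximum = 19.
LPT (decreasing processing time): Shipment 1 Shipment 4 Shipment 2 Shipment 3.
Shipment 1: 0→10, due 17, lateness -7
Shipment 4: 10→17, due 7, lateness 10
Shipment 2: 17→23, due 11, lateness 12
Shipment 3: 23→26, due 15, lateness 11
Maximum = 12.
Difference = 19 − 12 = 7.

7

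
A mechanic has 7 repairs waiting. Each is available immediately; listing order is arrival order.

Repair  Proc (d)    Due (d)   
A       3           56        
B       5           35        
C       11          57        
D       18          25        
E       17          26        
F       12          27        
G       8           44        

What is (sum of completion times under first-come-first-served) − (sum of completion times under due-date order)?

-88

FIFO (arrival order): A B C D E F G.
A: 0→3
B: 3→8
C: 8→19
D: 19→37
E: 37→54
F: 54→66
G: 66→74
Sum = 3+8+19+37+54+66+74 = 261.
EDD (increasing due date): D E F B G A C.
D: 0→18
E: 18→35
F: 35→47
B: 47→52
G: 52→60
A: 60→63
C: 63→74
Sum = 18+35+47+52+60+63+74 = 349.
Difference = 261 − 349 = -88.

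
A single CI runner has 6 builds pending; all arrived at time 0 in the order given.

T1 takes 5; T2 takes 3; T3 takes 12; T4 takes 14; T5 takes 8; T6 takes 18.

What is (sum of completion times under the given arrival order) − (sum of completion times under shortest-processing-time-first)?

FIFO (arrival order): T1 T2 T3 T4 T5 T6.
T1: 0→5
T2: 5→8
T3: 8→20
T4: 20→34
T5: 34→42
T6: 42→60
Sum = 5+8+20+34+42+60 = 169.
SPT (increasing processing time): T2 T1 T5 T3 T4 T6.
T2: 0→3
T1: 3→8
T5: 8→16
T3: 16→28
T4: 28→42
T6: 42→60
Sum = 3+8+16+28+42+60 = 157.
Difference = 169 − 157 = 12.

12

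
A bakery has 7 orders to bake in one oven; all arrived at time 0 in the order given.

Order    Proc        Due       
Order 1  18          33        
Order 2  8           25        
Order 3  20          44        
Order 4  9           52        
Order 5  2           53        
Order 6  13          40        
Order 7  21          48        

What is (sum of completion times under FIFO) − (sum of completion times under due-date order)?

FIFO (arrival order): Order 1 Order 2 Order 3 Order 4 Order 5 Order 6 Order 7.
Order 1: 0→18
Order 2: 18→26
Order 3: 26→46
Order 4: 46→55
Order 5: 55→57
Order 6: 57→70
Order 7: 70→91
Sum = 18+26+46+55+57+70+91 = 363.
EDD (increasing due date): Order 2 Order 1 Order 6 Order 3 Order 7 Order 4 Order 5.
Order 2: 0→8
Order 1: 8→26
Order 6: 26→39
Order 3: 39→59
Order 7: 59→80
Order 4: 80→89
Order 5: 89→91
Sum = 8+26+39+59+80+89+91 = 392.
Difference = 363 − 392 = -29.

-29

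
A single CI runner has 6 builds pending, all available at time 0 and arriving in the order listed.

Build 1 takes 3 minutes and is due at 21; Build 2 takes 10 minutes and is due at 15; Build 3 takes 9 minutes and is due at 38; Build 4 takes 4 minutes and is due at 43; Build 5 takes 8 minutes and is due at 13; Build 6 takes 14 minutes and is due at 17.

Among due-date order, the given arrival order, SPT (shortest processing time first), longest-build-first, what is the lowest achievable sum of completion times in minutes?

131

EDD (increasing due date): Build 5 Build 2 Build 6 Build 1 Build 3 Build 4.
Build 5: 0→8
Build 2: 8→18
Build 6: 18→32
Build 1: 32→35
Build 3: 35→44
Build 4: 44→48
Sum = 8+18+32+35+44+48 = 185.
FIFO (arrival order): Build 1 Build 2 Build 3 Build 4 Build 5 Build 6.
Build 1: 0→3
Build 2: 3→13
Build 3: 13→22
Build 4: 22→26
Build 5: 26→34
Build 6: 34→48
Sum = 3+13+22+26+34+48 = 146.
SPT (increasing processing time): Build 1 Build 4 Build 5 Build 3 Build 2 Build 6.
Build 1: 0→3
Build 4: 3→7
Build 5: 7→15
Build 3: 15→24
Build 2: 24→34
Build 6: 34→48
Sum = 3+7+15+24+34+48 = 131.
LPT (decreasing processing time): Build 6 Build 2 Build 3 Build 5 Build 4 Build 1.
Build 6: 0→14
Build 2: 14→24
Build 3: 24→33
Build 5: 33→41
Build 4: 41→45
Build 1: 45→48
Sum = 14+24+33+41+45+48 = 205.
EDD 185, FIFO 146, SPT 131, LPT 205 → minimum 131.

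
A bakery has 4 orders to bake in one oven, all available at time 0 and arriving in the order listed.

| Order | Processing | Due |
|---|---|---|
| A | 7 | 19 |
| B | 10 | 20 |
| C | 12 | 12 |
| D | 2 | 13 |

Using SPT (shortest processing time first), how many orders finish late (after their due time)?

1

SPT (increasing processing time): D A B C.
D: 0→2, due 13, tardiness 0
A: 2→9, due 19, tardiness 0
B: 9→19, due 20, tardiness 0
C: 19→31, due 12, tardiness 19
Late orders: 1.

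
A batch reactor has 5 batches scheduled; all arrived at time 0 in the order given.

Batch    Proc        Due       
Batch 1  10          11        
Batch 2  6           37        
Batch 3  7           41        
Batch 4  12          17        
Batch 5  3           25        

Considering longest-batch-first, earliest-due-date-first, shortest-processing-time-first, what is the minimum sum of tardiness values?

LPT (decreasing processing time): Batch 4 Batch 1 Batch 3 Batch 2 Batch 5.
Batch 4: 0→12, due 17, tardiness 0
Batch 1: 12→22, due 11, tardiness 11
Batch 3: 22→29, due 41, tardiness 0
Batch 2: 29→35, due 37, tardiness 0
Batch 5: 35→38, due 25, tardiness 13
Sum = 0+11+0+0+13 = 24.
EDD (increasing due date): Batch 1 Batch 4 Batch 5 Batch 2 Batch 3.
Batch 1: 0→10, due 11, tardiness 0
Batch 4: 10→22, due 17, tardiness 5
Batch 5: 22→25, due 25, tardiness 0
Batch 2: 25→31, due 37, tardiness 0
Batch 3: 31→38, due 41, tardiness 0
Sum = 0+5+0+0+0 = 5.
SPT (increasing processing time): Batch 5 Batch 2 Batch 3 Batch 1 Batch 4.
Batch 5: 0→3, due 25, tardiness 0
Batch 2: 3→9, due 37, tardiness 0
Batch 3: 9→16, due 41, tardiness 0
Batch 1: 16→26, due 11, tardiness 15
Batch 4: 26→38, due 17, tardiness 21
Sum = 0+0+0+15+21 = 36.
LPT 24, EDD 5, SPT 36 → minimum 5.

5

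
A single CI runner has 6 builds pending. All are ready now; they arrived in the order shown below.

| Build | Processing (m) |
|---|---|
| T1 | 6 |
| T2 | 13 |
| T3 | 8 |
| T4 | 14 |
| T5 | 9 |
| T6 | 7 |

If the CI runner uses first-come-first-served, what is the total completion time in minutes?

200

FIFO (arrival order): T1 T2 T3 T4 T5 T6.
T1: 0→6
T2: 6→19
T3: 19→27
T4: 27→41
T5: 41→50
T6: 50→57
Sum = 6+19+27+41+50+57 = 200.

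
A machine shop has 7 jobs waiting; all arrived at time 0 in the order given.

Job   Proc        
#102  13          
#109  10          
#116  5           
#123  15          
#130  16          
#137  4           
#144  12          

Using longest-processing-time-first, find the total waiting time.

284

LPT (decreasing processing time): #130 #123 #102 #144 #109 #116 #137.
#130: waits 0, runs 0→16
#123: waits 16, runs 16→31
#102: waits 31, runs 31→44
#144: waits 44, runs 44→56
#109: waits 56, runs 56→66
#116: waits 66, runs 66→71
#137: waits 71, runs 71→75
Sum = 0+16+31+44+56+66+71 = 284.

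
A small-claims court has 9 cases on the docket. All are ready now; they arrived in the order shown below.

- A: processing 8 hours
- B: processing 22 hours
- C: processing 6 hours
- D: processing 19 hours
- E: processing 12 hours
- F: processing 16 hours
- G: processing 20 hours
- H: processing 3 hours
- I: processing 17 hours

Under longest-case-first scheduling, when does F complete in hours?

94

LPT (decreasing processing time): B G D I F E A C H.
B: 0→22
G: 22→42
D: 42→61
I: 61→78
F: 78→94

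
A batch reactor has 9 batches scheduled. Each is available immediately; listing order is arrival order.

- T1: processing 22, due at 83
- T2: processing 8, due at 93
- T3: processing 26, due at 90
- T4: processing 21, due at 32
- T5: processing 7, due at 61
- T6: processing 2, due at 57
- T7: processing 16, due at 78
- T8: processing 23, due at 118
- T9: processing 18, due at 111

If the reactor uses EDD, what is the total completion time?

EDD (increasing due date): T4 T6 T5 T7 T1 T3 T2 T9 T8.
T4: 0→21
T6: 21→23
T5: 23→30
T7: 30→46
T1: 46→68
T3: 68→94
T2: 94→102
T9: 102→120
T8: 120→143
Sum = 21+23+30+46+68+94+102+120+143 = 647.

647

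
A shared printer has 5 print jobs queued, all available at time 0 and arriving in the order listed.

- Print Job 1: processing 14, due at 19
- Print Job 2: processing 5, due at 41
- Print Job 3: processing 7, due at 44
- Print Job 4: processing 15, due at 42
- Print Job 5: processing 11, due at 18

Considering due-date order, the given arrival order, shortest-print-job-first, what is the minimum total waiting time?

EDD (increasing due date): Print Job 5 Print Job 1 Print Job 2 Print Job 4 Print Job 3.
Print Job 5: waits 0, runs 0→11
Print Job 1: waits 11, runs 11→25
Print Job 2: waits 25, runs 25→30
Print Job 4: waits 30, runs 30→45
Print Job 3: waits 45, runs 45→52
Sum = 0+11+25+30+45 = 111.
FIFO (arrival order): Print Job 1 Print Job 2 Print Job 3 Print Job 4 Print Job 5.
Print Job 1: waits 0, runs 0→14
Print Job 2: waits 14, runs 14→19
Print Job 3: waits 19, runs 19→26
Print Job 4: waits 26, runs 26→41
Print Job 5: waits 41, runs 41→52
Sum = 0+14+19+26+41 = 100.
SPT (increasing processing time): Print Job 2 Print Job 3 Print Job 5 Print Job 1 Print Job 4.
Print Job 2: waits 0, runs 0→5
Print Job 3: waits 5, runs 5→12
Print Job 5: waits 12, runs 12→23
Print Job 1: waits 23, runs 23→37
Print Job 4: waits 37, runs 37→52
Sum = 0+5+12+23+37 = 77.
EDD 111, FIFO 100, SPT 77 → minimum 77.

77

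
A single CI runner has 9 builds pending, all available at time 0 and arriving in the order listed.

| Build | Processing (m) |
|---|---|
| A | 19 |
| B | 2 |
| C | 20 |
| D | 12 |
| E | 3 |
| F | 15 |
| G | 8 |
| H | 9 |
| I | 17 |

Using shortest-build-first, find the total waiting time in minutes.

SPT (increasing processing time): B E G H D F I A C.
B: waits 0, runs 0→2
E: waits 2, runs 2→5
G: waits 5, runs 5→13
H: waits 13, runs 13→22
D: waits 22, runs 22→34
F: waits 34, runs 34→49
I: waits 49, runs 49→66
A: waits 66, runs 66→85
C: waits 85, runs 85→105
Sum = 0+2+5+13+22+34+49+66+85 = 276.

276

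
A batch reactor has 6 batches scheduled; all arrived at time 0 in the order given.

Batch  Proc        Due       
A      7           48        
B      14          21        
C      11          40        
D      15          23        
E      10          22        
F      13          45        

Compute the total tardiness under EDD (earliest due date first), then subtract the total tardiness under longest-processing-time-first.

EDD (increasing due date): B E D C F A.
B: 0→14, due 21, tardiness 0
E: 14→24, due 22, tardiness 2
D: 24→39, due 23, tardiness 16
C: 39→50, due 40, tardiness 10
F: 50→63, due 45, tardiness 18
A: 63→70, due 48, tardiness 22
Sum = 0+2+16+10+18+22 = 68.
LPT (decreasing processing time): D B F C E A.
D: 0→15, due 23, tardiness 0
B: 15→29, due 21, tardiness 8
F: 29→42, due 45, tardiness 0
C: 42→53, due 40, tardiness 13
E: 53→63, due 22, tardiness 41
A: 63→70, due 48, tardiness 22
Sum = 0+8+0+13+41+22 = 84.
Difference = 68 − 84 = -16.

-16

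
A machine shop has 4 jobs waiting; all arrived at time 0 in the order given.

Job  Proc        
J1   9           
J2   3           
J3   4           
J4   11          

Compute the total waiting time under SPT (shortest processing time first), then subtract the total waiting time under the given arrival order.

SPT (increasing processing time): J2 J3 J1 J4.
J2: waits 0, runs 0→3
J3: waits 3, runs 3→7
J1: waits 7, runs 7→16
J4: waits 16, runs 16→27
Sum = 0+3+7+16 = 26.
FIFO (arrival order): J1 J2 J3 J4.
J1: waits 0, runs 0→9
J2: waits 9, runs 9→12
J3: waits 12, runs 12→16
J4: waits 16, runs 16→27
Sum = 0+9+12+16 = 37.
Difference = 26 − 37 = -11.

-11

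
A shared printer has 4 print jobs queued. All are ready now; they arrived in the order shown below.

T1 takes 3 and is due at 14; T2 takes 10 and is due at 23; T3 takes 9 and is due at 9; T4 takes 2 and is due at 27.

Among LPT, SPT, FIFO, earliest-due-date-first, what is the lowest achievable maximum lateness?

0

LPT (decreasing processing time): T2 T3 T1 T4.
T2: 0→10, due 23, lateness -13
T3: 10→19, due 9, lateness 10
T1: 19→22, due 14, lateness 8
T4: 22→24, due 27, lateness -3
Maximum = 10.
SPT (increasing processing time): T4 T1 T3 T2.
T4: 0→2, due 27, lateness -25
T1: 2→5, due 14, lateness -9
T3: 5→14, due 9, lateness 5
T2: 14→24, due 23, lateness 1
Maximum = 5.
FIFO (arrival order): T1 T2 T3 T4.
T1: 0→3, due 14, lateness -11
T2: 3→13, due 23, lateness -10
T3: 13→22, due 9, lateness 13
T4: 22→24, due 27, lateness -3
Maximum = 13.
EDD (increasing due date): T3 T1 T2 T4.
T3: 0→9, due 9, lateness 0
T1: 9→12, due 14, lateness -2
T2: 12→22, due 23, lateness -1
T4: 22→24, due 27, lateness -3
Maximum = 0.
LPT 10, SPT 5, FIFO 13, EDD 0 → minimum 0.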